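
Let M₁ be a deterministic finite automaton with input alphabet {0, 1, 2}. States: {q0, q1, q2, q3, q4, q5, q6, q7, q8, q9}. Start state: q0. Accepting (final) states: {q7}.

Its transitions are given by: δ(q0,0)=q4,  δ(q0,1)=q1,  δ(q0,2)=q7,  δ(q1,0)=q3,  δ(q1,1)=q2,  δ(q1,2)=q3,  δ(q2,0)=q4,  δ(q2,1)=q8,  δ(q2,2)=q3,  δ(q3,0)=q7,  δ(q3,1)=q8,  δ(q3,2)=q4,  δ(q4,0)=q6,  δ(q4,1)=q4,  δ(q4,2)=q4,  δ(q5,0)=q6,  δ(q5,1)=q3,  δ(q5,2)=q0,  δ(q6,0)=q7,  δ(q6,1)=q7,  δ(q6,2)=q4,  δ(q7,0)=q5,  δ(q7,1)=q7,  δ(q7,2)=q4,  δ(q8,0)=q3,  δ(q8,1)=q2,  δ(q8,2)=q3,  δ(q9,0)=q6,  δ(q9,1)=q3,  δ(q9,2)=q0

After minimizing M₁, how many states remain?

8

States {q9} cannot be reached from the start state, so discard them.
P0 = {q7} | {q0,q1,q2,q3,q4,q5,q6,q8}.
Refine {q0,q1,q2,q3,q4,q5,q6,q8} on symbol 0: members go to different blocks, giving {q0,q1,q2,q4,q5,q8} and {q3,q6}.
On input 0, block {q0,q1,q2,q4,q5,q8} splits into {q1,q4,q5,q8} and {q0,q2}.
Split {q1,q4,q5,q8} by δ(·,1) → {q1,q8} and {q4} and {q5}.
On input 1, block {q3,q6} splits into {q3} and {q6}.
Split {q0,q2} by δ(·,2) → {q0} and {q2}.
No further refinement is possible. Final partition (8 blocks): {q7} | {q1,q8} | {q3} | {q0} | {q4} | {q5} | {q6} | {q2}.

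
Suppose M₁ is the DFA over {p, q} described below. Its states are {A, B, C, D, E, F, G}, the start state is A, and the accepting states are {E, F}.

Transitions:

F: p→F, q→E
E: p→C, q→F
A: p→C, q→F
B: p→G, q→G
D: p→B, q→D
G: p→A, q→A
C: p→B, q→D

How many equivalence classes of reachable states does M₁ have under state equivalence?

Every state is reachable, so we keep all 7.
Start with accepting vs non-accepting: {E,F} | {A,B,C,D,G}.
Split {E,F} by δ(·,p) → {E} and {F}.
Refine {A,B,C,D,G} on symbol q: members go to different blocks, giving {B,C,D,G} and {A}.
Split {B,C,D,G} by δ(·,p) → {B,C,D} and {G}.
Split {B,C,D} by δ(·,p) → {C,D} and {B}.
Stable partition: {E} | {C,D} | {F} | {A} | {G} | {B} — 6 equivalence classes.

6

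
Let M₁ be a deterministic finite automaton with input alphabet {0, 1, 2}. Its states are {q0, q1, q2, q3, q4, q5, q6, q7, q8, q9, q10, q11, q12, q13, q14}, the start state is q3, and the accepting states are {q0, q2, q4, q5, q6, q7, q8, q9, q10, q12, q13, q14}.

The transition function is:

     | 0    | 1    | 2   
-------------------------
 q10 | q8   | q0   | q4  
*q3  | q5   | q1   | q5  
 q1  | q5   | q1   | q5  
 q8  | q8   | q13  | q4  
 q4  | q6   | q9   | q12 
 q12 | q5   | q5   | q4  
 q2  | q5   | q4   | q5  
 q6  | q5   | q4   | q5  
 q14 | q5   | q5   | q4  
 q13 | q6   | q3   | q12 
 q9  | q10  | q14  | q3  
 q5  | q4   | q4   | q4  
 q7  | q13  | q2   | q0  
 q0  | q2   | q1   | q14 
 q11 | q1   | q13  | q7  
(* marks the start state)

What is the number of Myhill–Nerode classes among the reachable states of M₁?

8

First remove the unreachable states {q7,q11}; 13 states remain.
P0 = {q0,q2,q4,q5,q6,q8,q9,q10,q12,q13,q14} | {q1,q3}.
Refine {q0,q2,q4,q5,q6,q8,q9,q10,q12,q13,q14} on symbol 1: members go to different blocks, giving {q2,q4,q5,q6,q8,q9,q10,q12,q14} and {q0,q13}.
Refine {q2,q4,q5,q6,q8,q9,q10,q12,q14} on symbol 1: members go to different blocks, giving {q2,q4,q5,q6,q9,q12,q14} and {q8,q10}.
Refine {q2,q4,q5,q6,q9,q12,q14} on symbol 0: members go to different blocks, giving {q2,q4,q5,q6,q12,q14} and {q9}.
Refine {q2,q4,q5,q6,q12,q14} on symbol 1: members go to different blocks, giving {q2,q5,q6,q12,q14} and {q4}.
On input 0, block {q2,q5,q6,q12,q14} splits into {q2,q6,q12,q14} and {q5}.
Refine {q2,q6,q12,q14} on symbol 1: members go to different blocks, giving {q2,q6} and {q12,q14}.
The partition is now stable with 8 blocks: {q2,q6} | {q1,q3} | {q0,q13} | {q8,q10} | {q9} | {q4} | {q5} | {q12,q14}.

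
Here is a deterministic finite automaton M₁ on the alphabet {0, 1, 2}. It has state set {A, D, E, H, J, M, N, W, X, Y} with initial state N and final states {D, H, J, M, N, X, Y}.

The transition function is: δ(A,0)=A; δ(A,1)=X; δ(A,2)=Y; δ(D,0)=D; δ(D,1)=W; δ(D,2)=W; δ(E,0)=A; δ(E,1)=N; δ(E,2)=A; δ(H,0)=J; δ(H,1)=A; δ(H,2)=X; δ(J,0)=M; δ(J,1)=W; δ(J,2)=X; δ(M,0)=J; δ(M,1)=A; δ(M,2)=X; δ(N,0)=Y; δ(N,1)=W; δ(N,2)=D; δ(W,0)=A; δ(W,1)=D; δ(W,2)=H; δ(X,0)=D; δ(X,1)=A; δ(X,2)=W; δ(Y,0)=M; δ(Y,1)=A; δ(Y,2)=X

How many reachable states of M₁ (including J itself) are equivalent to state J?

5

First remove the unreachable states {E}; 9 states remain.
P0 = {D,H,J,M,N,X,Y} | {A,W}.
Refine {D,H,J,M,N,X,Y} on symbol 2: members go to different blocks, giving {H,J,M,N,Y} and {D,X}.
The partition is now stable with 3 blocks: {H,J,M,N,Y} | {A,W} | {D,X}.
State J belongs to the block {H,J,M,N,Y}, which has 5 states.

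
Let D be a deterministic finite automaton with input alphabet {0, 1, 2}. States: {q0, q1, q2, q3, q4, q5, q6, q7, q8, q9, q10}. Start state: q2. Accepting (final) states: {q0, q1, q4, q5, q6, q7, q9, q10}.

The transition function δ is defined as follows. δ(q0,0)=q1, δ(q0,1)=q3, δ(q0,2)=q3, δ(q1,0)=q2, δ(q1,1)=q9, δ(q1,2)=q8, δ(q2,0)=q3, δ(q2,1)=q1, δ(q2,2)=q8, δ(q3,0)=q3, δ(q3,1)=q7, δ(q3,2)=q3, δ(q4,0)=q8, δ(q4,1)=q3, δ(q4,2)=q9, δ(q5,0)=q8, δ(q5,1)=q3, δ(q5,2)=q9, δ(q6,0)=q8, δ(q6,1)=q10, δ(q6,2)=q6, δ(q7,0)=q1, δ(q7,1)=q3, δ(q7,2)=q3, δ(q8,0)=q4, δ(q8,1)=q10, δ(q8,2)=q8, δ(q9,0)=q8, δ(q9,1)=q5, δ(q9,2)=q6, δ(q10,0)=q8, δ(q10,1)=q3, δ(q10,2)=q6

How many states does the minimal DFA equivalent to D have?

7

Reachable states from the start: {q1,q2,q3,q4,q5,q6,q7,q8,q9,q10}. Unreachable: {q0} — drop them.
P0 = {q1,q4,q5,q6,q7,q9,q10} | {q2,q3,q8}.
Refine {q1,q4,q5,q6,q7,q9,q10} on symbol 0: members go to different blocks, giving {q1,q4,q5,q6,q9,q10} and {q7}.
Split {q1,q4,q5,q6,q9,q10} by δ(·,1) → {q1,q6,q9} and {q4,q5,q10}.
Refine {q1,q6,q9} on symbol 1: members go to different blocks, giving {q6,q9} and {q1}.
Split {q2,q3,q8} by δ(·,0) → {q2,q3} and {q8}.
On input 1, block {q2,q3} splits into {q2} and {q3}.
The partition is now stable with 7 blocks: {q6,q9} | {q2} | {q7} | {q4,q5,q10} | {q1} | {q8} | {q3}.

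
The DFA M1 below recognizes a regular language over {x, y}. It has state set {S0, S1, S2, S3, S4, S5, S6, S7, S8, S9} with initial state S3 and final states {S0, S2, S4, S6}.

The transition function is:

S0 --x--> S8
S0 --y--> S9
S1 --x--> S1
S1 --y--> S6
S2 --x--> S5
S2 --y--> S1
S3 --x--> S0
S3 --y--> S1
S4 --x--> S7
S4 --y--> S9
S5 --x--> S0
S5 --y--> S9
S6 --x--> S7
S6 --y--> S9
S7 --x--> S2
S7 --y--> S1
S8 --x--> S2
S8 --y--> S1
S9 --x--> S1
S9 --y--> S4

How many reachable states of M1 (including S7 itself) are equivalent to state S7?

4

All states are reachable from the start state.
Initial partition by acceptance: {S0,S2,S4,S6} | {S1,S3,S5,S7,S8,S9}.
On input x, block {S1,S3,S5,S7,S8,S9} splits into {S3,S5,S7,S8} and {S1,S9}.
The partition is now stable with 3 blocks: {S0,S2,S4,S6} | {S3,S5,S7,S8} | {S1,S9}.
The equivalence class containing S7 is {S3,S5,S7,S8}, of size 4.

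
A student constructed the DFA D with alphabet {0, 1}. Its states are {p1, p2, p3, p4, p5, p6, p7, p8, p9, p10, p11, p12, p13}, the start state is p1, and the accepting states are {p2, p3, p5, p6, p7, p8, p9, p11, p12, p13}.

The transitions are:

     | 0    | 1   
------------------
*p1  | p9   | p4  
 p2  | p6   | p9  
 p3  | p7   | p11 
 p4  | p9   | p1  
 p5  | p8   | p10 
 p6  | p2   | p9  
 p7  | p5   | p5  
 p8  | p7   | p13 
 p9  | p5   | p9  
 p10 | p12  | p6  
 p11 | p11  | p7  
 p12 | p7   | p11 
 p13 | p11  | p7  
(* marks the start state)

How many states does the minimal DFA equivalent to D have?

8

First remove the unreachable states {p3}; 12 states remain.
Start with accepting vs non-accepting: {p2,p5,p6,p7,p8,p9,p11,p12,p13} | {p1,p4,p10}.
Split {p2,p5,p6,p7,p8,p9,p11,p12,p13} by δ(·,1) → {p2,p6,p7,p8,p9,p11,p12,p13} and {p5}.
On input 0, block {p2,p6,p7,p8,p9,p11,p12,p13} splits into {p2,p6,p8,p11,p12,p13} and {p7,p9}.
On input 0, block {p2,p6,p8,p11,p12,p13} splits into {p2,p6,p11,p13} and {p8,p12}.
Split {p1,p4,p10} by δ(·,0) → {p1,p4} and {p10}.
On input 1, block {p7,p9} splits into {p7} and {p9}.
Split {p2,p6,p11,p13} by δ(·,1) → {p2,p6} and {p11,p13}.
Stable partition: {p2,p6} | {p1,p4} | {p5} | {p7} | {p8,p12} | {p10} | {p9} | {p11,p13} — 8 equivalence classes.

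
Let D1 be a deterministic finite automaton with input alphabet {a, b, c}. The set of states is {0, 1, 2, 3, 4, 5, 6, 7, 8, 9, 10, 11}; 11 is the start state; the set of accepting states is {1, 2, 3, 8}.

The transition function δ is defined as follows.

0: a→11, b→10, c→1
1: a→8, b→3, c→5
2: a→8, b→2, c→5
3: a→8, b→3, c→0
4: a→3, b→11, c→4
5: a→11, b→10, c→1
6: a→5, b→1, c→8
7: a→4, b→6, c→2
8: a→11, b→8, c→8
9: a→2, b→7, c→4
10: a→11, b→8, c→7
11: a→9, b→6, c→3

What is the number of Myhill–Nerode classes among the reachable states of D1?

7

Start with accepting vs non-accepting: {1,2,3,8} | {0,4,5,6,7,9,10,11}.
Refine {1,2,3,8} on symbol a: members go to different blocks, giving {1,2,3} and {8}.
Refine {0,4,5,6,7,9,10,11} on symbol a: members go to different blocks, giving {0,5,6,7,10,11} and {4,9}.
Split {0,5,6,7,10,11} by δ(·,a) → {0,5,6,10} and {7,11}.
Refine {0,5,6,10} on symbol a: members go to different blocks, giving {0,5,10} and {6}.
On input b, block {0,5,10} splits into {0,5} and {10}.
Stable partition: {1,2,3} | {0,5} | {8} | {4,9} | {7,11} | {6} | {10} — 7 equivalence classes.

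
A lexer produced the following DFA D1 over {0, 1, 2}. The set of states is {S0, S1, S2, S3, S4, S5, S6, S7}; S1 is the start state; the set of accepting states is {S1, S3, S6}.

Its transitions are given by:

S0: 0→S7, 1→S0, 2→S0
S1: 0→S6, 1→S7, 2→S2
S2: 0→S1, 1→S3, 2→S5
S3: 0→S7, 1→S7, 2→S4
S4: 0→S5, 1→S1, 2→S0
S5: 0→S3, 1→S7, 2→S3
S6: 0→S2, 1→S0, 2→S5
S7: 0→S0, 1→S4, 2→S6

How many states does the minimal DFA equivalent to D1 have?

8

Start with accepting vs non-accepting: {S1,S3,S6} | {S0,S2,S4,S5,S7}.
Refine {S1,S3,S6} on symbol 0: members go to different blocks, giving {S3,S6} and {S1}.
Split {S0,S2,S4,S5,S7} by δ(·,0) → {S0,S4,S7} and {S2} and {S5}.
On input 0, block {S3,S6} splits into {S3} and {S6}.
Split {S0,S4,S7} by δ(·,0) → {S0,S7} and {S4}.
Split {S0,S7} by δ(·,1) → {S0} and {S7}.
No further refinement is possible. Final partition (8 blocks): {S3} | {S0} | {S1} | {S2} | {S5} | {S6} | {S4} | {S7}.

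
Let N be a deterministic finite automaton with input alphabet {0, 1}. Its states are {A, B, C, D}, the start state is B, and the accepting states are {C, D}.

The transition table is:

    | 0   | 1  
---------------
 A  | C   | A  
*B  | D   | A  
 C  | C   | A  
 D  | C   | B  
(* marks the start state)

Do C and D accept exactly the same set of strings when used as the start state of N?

P0 = {C,D} | {A,B}.
No further refinement is possible. Final partition (2 blocks): {C,D} | {A,B}.
C and D lie in the same block of the stable partition, so they are equivalent — no string distinguishes them.

Yes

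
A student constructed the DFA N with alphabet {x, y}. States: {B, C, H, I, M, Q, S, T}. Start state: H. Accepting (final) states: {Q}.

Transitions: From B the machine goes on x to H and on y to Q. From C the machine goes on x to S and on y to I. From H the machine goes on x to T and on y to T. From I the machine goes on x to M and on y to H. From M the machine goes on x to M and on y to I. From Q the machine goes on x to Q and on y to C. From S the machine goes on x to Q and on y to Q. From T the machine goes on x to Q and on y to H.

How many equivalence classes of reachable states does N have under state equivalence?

7

Reachable states from the start: {C,H,I,M,Q,S,T}. Unreachable: {B} — drop them.
Initial partition by acceptance: {Q} | {C,H,I,M,S,T}.
On input x, block {C,H,I,M,S,T} splits into {C,H,I,M} and {S,T}.
Split {C,H,I,M} by δ(·,x) → {C,H} and {I,M}.
Refine {C,H} on symbol y: members go to different blocks, giving {C} and {H}.
On input y, block {S,T} splits into {T} and {S}.
Refine {I,M} on symbol y: members go to different blocks, giving {I} and {M}.
No further refinement is possible. Final partition (7 blocks): {Q} | {C} | {T} | {I} | {H} | {S} | {M}.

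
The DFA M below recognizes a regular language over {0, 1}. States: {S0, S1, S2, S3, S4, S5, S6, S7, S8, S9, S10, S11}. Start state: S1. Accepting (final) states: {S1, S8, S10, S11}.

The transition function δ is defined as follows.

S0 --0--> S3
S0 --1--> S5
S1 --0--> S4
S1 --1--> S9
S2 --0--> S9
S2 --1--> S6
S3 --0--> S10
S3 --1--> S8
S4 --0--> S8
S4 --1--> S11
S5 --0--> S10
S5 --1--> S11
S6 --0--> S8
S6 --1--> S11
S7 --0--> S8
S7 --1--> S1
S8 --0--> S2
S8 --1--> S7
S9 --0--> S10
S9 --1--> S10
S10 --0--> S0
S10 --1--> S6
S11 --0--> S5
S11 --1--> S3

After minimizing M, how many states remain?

All states are reachable from the start state.
Start with accepting vs non-accepting: {S1,S8,S10,S11} | {S0,S2,S3,S4,S5,S6,S7,S9}.
Split {S0,S2,S3,S4,S5,S6,S7,S9} by δ(·,0) → {S3,S4,S5,S6,S7,S9} and {S0,S2}.
Split {S1,S8,S10,S11} by δ(·,0) → {S1,S11} and {S8,S10}.
Split {S3,S4,S5,S6,S7,S9} by δ(·,1) → {S4,S5,S6,S7} and {S3,S9}.
No further refinement is possible. Final partition (5 blocks): {S1,S11} | {S4,S5,S6,S7} | {S0,S2} | {S8,S10} | {S3,S9}.

5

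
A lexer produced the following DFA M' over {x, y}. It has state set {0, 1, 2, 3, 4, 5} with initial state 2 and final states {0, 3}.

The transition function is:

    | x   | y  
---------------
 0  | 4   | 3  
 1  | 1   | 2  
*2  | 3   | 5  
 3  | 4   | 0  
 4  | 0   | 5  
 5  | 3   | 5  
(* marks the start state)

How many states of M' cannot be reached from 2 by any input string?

1

BFS from 2 reaches {0, 2, 3, 4, 5}; the 1 state(s) 1 are never visited.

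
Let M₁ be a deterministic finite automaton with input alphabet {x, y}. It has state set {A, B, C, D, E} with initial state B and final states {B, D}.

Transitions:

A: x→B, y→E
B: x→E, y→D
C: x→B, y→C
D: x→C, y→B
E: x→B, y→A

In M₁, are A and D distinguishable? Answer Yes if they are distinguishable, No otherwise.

Yes

P0 = {B,D} | {A,C,E}.
The partition is now stable with 2 blocks: {B,D} | {A,C,E}.
A and D end up in different blocks, so they are distinguishable. For instance, the string 'ε' is accepted from only D.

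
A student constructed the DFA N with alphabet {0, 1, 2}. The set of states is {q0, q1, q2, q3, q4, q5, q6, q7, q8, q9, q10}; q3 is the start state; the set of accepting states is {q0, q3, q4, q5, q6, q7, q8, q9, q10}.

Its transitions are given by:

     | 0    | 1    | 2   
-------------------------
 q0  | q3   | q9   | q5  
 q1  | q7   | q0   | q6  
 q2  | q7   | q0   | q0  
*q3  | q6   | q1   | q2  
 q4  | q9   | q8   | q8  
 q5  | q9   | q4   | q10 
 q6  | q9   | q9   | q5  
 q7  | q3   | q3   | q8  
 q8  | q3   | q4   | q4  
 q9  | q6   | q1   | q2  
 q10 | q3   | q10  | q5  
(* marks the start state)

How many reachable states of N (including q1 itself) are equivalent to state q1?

2

Every state is reachable, so we keep all 11.
Initial partition by acceptance: {q0,q3,q4,q5,q6,q7,q8,q9,q10} | {q1,q2}.
On input 1, block {q0,q3,q4,q5,q6,q7,q8,q9,q10} splits into {q0,q4,q5,q6,q7,q8,q10} and {q3,q9}.
Split {q0,q4,q5,q6,q7,q8,q10} by δ(·,1) → {q4,q5,q8,q10} and {q0,q6,q7}.
No further refinement is possible. Final partition (4 blocks): {q4,q5,q8,q10} | {q1,q2} | {q3,q9} | {q0,q6,q7}.
The equivalence class containing q1 is {q1,q2}, of size 2.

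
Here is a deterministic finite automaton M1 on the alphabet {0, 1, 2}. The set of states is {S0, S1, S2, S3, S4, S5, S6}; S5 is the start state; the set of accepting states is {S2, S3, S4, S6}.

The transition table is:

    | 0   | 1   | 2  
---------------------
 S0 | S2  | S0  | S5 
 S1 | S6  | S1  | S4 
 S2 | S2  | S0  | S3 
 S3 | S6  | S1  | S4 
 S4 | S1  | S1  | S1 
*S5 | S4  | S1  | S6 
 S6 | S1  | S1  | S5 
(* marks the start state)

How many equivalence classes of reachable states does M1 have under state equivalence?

First remove the unreachable states {S0,S2,S3}; 4 states remain.
Start with accepting vs non-accepting: {S4,S6} | {S1,S5}.
Stable partition: {S4,S6} | {S1,S5} — 2 equivalence classes.

2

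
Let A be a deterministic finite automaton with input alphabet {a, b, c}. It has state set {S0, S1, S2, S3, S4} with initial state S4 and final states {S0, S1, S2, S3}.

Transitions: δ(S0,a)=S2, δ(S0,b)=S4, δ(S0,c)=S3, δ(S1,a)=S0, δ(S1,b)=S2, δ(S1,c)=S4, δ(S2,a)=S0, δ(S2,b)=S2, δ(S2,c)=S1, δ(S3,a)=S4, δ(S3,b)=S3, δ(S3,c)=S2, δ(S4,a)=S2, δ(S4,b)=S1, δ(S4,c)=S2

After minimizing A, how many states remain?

Initial partition by acceptance: {S0,S1,S2,S3} | {S4}.
On input a, block {S0,S1,S2,S3} splits into {S0,S1,S2} and {S3}.
Split {S0,S1,S2} by δ(·,b) → {S1,S2} and {S0}.
Refine {S1,S2} on symbol c: members go to different blocks, giving {S1} and {S2}.
The partition is now stable with 5 blocks: {S1} | {S4} | {S3} | {S0} | {S2}.

5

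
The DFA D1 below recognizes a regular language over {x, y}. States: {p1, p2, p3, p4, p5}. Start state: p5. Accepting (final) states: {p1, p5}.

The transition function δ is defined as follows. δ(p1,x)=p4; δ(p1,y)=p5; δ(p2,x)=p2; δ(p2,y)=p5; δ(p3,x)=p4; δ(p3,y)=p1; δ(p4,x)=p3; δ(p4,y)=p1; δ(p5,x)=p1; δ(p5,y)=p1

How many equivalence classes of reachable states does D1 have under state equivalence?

3

Reachable states from the start: {p1,p3,p4,p5}. Unreachable: {p2} — drop them.
Initial partition by acceptance: {p1,p5} | {p3,p4}.
Split {p1,p5} by δ(·,x) → {p1} and {p5}.
No further refinement is possible. Final partition (3 blocks): {p1} | {p3,p4} | {p5}.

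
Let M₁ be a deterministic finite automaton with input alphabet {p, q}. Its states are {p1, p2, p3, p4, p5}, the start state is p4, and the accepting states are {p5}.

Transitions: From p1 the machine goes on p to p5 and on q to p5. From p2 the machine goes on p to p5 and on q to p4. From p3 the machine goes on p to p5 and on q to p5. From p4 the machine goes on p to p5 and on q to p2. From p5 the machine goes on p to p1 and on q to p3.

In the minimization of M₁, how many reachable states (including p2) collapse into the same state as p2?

Every state is reachable, so we keep all 5.
Initial partition by acceptance: {p5} | {p1,p2,p3,p4}.
Split {p1,p2,p3,p4} by δ(·,q) → {p1,p3} and {p2,p4}.
No further refinement is possible. Final partition (3 blocks): {p5} | {p1,p3} | {p2,p4}.
State p2 belongs to the block {p2,p4}, which has 2 states.

2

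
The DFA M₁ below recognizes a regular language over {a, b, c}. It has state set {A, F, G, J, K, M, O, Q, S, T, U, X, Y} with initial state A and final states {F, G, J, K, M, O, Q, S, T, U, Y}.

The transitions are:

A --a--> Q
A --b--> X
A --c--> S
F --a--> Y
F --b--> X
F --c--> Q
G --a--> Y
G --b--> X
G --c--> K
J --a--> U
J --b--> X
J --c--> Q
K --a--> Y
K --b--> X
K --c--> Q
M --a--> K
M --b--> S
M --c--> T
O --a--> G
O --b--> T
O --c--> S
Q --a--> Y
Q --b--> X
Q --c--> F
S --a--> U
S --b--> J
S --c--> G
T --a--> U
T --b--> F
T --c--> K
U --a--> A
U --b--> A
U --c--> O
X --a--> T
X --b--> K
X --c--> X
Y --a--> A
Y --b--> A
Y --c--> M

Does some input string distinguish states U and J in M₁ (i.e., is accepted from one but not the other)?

All states are reachable from the start state.
Start with accepting vs non-accepting: {F,G,J,K,M,O,Q,S,T,U,Y} | {A,X}.
Refine {F,G,J,K,M,O,Q,S,T,U,Y} on symbol a: members go to different blocks, giving {F,G,J,K,M,O,Q,S,T} and {U,Y}.
Refine {F,G,J,K,M,O,Q,S,T} on symbol a: members go to different blocks, giving {F,G,J,K,Q,S,T} and {M,O}.
On input b, block {F,G,J,K,Q,S,T} splits into {F,G,J,K,Q} and {S,T}.
Split {A,X} by δ(·,a) → {X} and {A}.
No further refinement is possible. Final partition (6 blocks): {F,G,J,K,Q} | {X} | {U,Y} | {M,O} | {S,T} | {A}.
U and J end up in different blocks, so they are distinguishable. For instance, the string 'a' is accepted from only J.

Yes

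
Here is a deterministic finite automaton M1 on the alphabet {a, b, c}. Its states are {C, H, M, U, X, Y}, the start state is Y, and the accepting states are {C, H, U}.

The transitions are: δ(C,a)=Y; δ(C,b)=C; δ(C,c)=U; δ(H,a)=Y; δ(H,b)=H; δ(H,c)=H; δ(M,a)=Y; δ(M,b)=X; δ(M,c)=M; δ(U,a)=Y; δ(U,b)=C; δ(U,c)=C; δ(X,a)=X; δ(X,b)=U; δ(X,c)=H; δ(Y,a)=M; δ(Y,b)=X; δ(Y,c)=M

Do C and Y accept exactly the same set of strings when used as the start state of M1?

No

Every state is reachable, so we keep all 6.
P0 = {C,H,U} | {M,X,Y}.
On input b, block {M,X,Y} splits into {M,Y} and {X}.
The partition is now stable with 3 blocks: {C,H,U} | {M,Y} | {X}.
C and Y end up in different blocks, so they are distinguishable. For instance, the string 'ε' is accepted from only C.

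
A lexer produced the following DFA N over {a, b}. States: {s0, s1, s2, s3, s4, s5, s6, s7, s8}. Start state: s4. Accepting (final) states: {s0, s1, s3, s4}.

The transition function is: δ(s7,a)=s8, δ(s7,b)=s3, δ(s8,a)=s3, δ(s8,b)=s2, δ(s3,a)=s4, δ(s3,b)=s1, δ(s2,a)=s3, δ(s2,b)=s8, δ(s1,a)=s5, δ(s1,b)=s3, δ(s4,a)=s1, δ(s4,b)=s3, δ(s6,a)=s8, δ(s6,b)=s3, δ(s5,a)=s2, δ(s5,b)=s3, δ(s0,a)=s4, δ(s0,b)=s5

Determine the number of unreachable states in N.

Starting at s4 and following transitions, the reachable set is {s1, s2, s3, s4, s5, s8}. That leaves s0, s6, s7 unreachable — 3 in total.

3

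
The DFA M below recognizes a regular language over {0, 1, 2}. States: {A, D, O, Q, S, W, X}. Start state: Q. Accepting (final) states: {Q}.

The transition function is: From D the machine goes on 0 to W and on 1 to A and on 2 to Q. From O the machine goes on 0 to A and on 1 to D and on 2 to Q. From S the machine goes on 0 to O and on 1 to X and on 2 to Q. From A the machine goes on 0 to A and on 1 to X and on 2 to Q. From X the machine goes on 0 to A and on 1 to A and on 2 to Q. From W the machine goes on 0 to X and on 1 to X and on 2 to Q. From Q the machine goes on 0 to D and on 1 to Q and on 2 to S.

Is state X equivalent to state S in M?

P0 = {Q} | {A,D,O,S,W,X}.
Stable partition: {Q} | {A,D,O,S,W,X} — 2 equivalence classes.
X and S lie in the same block of the stable partition, so they are equivalent — no string distinguishes them.

Yes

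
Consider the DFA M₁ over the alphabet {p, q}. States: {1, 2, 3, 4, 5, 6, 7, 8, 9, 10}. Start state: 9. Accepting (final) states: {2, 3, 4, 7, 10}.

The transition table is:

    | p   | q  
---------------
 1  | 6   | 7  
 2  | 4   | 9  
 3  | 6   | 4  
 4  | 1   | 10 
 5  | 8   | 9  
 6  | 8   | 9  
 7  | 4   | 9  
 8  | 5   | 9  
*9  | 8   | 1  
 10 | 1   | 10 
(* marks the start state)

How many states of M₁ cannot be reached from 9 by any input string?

2

No path from 9 leads to 2, 3; the other 8 states are all reachable.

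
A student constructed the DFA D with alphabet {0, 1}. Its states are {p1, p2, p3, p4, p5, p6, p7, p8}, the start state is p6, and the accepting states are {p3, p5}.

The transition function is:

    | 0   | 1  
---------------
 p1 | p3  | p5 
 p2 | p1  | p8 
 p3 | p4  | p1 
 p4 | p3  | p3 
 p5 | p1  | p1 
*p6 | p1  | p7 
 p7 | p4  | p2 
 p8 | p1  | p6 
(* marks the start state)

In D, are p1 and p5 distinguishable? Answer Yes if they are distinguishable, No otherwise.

Yes

P0 = {p3,p5} | {p1,p2,p4,p6,p7,p8}.
On input 0, block {p1,p2,p4,p6,p7,p8} splits into {p2,p6,p7,p8} and {p1,p4}.
No further refinement is possible. Final partition (3 blocks): {p3,p5} | {p2,p6,p7,p8} | {p1,p4}.
p1 and p5 end up in different blocks, so they are distinguishable. For instance, the string 'ε' is accepted from only p5.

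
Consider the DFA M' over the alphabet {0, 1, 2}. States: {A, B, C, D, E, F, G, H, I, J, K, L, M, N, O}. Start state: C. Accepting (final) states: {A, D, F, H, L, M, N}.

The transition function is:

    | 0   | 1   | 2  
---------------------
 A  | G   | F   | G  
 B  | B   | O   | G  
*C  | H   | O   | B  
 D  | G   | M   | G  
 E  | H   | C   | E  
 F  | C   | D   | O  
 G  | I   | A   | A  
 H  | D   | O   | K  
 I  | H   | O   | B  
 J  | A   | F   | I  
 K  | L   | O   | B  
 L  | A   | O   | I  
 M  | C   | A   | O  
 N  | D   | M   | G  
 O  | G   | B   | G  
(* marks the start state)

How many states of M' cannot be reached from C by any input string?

No path from C leads to E, J, N; the other 12 states are all reachable.

3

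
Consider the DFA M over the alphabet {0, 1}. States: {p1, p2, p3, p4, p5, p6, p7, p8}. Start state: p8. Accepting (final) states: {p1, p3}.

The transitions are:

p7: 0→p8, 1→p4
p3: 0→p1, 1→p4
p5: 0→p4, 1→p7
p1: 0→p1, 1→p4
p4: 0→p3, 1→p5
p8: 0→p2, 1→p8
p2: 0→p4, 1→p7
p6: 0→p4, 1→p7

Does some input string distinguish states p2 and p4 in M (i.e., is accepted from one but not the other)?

Yes

First remove the unreachable states {p6}; 7 states remain.
Initial partition by acceptance: {p1,p3} | {p2,p4,p5,p7,p8}.
Refine {p2,p4,p5,p7,p8} on symbol 0: members go to different blocks, giving {p2,p5,p7,p8} and {p4}.
Split {p2,p5,p7,p8} by δ(·,0) → {p2,p5} and {p7,p8}.
On input 0, block {p7,p8} splits into {p7} and {p8}.
The partition is now stable with 5 blocks: {p1,p3} | {p2,p5} | {p4} | {p7} | {p8}.
p2 and p4 end up in different blocks, so they are distinguishable. For instance, the string '0' is accepted from only p4.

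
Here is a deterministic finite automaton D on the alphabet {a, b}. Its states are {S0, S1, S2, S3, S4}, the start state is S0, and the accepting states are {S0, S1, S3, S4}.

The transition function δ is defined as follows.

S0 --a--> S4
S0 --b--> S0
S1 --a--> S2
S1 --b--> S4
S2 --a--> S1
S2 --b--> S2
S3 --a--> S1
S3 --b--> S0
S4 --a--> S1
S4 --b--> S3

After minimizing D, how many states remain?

All states are reachable from the start state.
P0 = {S0,S1,S3,S4} | {S2}.
Split {S0,S1,S3,S4} by δ(·,a) → {S0,S3,S4} and {S1}.
Split {S0,S3,S4} by δ(·,a) → {S3,S4} and {S0}.
On input b, block {S3,S4} splits into {S3} and {S4}.
No further refinement is possible. Final partition (5 blocks): {S3} | {S2} | {S1} | {S0} | {S4}.

5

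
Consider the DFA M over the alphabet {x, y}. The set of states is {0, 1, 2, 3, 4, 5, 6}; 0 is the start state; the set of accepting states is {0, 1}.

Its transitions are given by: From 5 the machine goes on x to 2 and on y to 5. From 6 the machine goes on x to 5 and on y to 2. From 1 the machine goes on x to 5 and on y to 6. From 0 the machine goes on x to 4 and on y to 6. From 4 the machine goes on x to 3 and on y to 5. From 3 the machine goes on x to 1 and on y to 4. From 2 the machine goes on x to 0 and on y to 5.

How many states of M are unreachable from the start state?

0

Every one of the 7 states is reachable from 0.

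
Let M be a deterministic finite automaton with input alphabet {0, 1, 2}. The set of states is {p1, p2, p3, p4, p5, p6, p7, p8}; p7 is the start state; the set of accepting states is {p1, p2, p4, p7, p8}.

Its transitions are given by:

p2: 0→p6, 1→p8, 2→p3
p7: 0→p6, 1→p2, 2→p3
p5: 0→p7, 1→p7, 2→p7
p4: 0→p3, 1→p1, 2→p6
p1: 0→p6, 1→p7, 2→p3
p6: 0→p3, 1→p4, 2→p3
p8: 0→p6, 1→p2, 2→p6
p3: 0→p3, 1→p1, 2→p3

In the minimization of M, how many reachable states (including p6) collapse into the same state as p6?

First remove the unreachable states {p5}; 7 states remain.
Initial partition by acceptance: {p1,p2,p4,p7,p8} | {p3,p6}.
The partition is now stable with 2 blocks: {p1,p2,p4,p7,p8} | {p3,p6}.
State p6 belongs to the block {p3,p6}, which has 2 states.

2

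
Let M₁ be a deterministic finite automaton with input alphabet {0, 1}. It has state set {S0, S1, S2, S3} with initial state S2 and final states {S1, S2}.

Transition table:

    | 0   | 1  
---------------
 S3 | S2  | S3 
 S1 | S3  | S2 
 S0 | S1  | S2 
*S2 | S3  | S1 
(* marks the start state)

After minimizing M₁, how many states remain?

Reachable states from the start: {S1,S2,S3}. Unreachable: {S0} — drop them.
Start with accepting vs non-accepting: {S1,S2} | {S3}.
The partition is now stable with 2 blocks: {S1,S2} | {S3}.

2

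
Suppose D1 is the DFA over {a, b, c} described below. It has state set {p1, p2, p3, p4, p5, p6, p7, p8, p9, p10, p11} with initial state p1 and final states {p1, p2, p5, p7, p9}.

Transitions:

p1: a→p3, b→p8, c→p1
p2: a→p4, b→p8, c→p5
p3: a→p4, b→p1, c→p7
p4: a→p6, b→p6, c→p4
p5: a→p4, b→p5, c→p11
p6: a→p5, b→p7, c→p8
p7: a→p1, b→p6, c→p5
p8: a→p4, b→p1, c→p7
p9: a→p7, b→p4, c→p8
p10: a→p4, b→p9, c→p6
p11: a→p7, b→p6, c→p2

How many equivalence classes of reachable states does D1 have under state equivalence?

8

First remove the unreachable states {p9,p10}; 9 states remain.
P0 = {p1,p2,p5,p7} | {p3,p4,p6,p8,p11}.
Split {p1,p2,p5,p7} by δ(·,a) → {p1,p2,p5} and {p7}.
Split {p1,p2,p5} by δ(·,b) → {p1,p2} and {p5}.
Split {p1,p2} by δ(·,c) → {p1} and {p2}.
Split {p3,p4,p6,p8,p11} by δ(·,a) → {p3,p4,p8} and {p6} and {p11}.
On input a, block {p3,p4,p8} splits into {p3,p8} and {p4}.
Stable partition: {p1} | {p3,p8} | {p7} | {p5} | {p2} | {p6} | {p11} | {p4} — 8 equivalence classes.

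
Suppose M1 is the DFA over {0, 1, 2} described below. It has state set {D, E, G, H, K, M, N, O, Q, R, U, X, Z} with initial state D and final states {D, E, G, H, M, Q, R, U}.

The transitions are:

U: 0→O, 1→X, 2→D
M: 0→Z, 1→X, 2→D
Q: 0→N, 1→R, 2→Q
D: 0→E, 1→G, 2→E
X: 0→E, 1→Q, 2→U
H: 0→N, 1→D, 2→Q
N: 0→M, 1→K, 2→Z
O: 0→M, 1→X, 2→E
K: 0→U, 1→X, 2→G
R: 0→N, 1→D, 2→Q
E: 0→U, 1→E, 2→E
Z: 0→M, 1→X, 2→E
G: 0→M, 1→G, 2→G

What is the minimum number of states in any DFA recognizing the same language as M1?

8

States {H} cannot be reached from the start state, so discard them.
Start with accepting vs non-accepting: {D,E,G,M,Q,R,U} | {K,N,O,X,Z}.
Refine {D,E,G,M,Q,R,U} on symbol 0: members go to different blocks, giving {M,Q,R,U} and {D,E,G}.
Refine {M,Q,R,U} on symbol 1: members go to different blocks, giving {M,U} and {Q} and {R}.
On input 0, block {K,N,O,X,Z} splits into {K,N,O,Z} and {X}.
Split {K,N,O,Z} by δ(·,1) → {K,O,Z} and {N}.
Split {D,E,G} by δ(·,0) → {E,G} and {D}.
The partition is now stable with 8 blocks: {M,U} | {K,O,Z} | {E,G} | {Q} | {R} | {X} | {N} | {D}.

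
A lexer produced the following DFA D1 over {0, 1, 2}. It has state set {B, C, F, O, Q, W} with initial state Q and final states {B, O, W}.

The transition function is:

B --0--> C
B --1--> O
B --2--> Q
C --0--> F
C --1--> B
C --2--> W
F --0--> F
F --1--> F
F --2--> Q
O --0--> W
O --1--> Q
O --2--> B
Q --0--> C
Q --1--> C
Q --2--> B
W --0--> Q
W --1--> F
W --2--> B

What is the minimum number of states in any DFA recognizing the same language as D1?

Initial partition by acceptance: {B,O,W} | {C,F,Q}.
Split {B,O,W} by δ(·,0) → {B,W} and {O}.
On input 1, block {B,W} splits into {B} and {W}.
Refine {C,F,Q} on symbol 1: members go to different blocks, giving {F,Q} and {C}.
Split {F,Q} by δ(·,0) → {F} and {Q}.
No further refinement is possible. Final partition (6 blocks): {B} | {F} | {O} | {W} | {C} | {Q}.

6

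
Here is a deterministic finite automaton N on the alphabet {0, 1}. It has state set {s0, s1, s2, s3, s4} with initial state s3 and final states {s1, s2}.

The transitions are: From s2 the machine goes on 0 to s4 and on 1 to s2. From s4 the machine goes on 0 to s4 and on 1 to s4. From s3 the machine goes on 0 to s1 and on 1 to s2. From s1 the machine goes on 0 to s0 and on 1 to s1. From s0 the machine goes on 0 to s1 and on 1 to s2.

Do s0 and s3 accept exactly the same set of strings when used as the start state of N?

Yes

Start with accepting vs non-accepting: {s1,s2} | {s0,s3,s4}.
On input 0, block {s0,s3,s4} splits into {s0,s3} and {s4}.
Split {s1,s2} by δ(·,0) → {s1} and {s2}.
Stable partition: {s1} | {s0,s3} | {s4} | {s2} — 4 equivalence classes.
s0 and s3 lie in the same block of the stable partition, so they are equivalent — no string distinguishes them.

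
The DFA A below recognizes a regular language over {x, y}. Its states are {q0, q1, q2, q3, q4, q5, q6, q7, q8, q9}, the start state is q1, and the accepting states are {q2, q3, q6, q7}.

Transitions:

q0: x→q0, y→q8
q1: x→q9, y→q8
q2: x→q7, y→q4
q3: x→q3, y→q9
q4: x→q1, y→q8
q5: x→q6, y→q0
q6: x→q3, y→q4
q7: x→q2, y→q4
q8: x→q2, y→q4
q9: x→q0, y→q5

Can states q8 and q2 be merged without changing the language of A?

Every state is reachable, so we keep all 10.
Initial partition by acceptance: {q2,q3,q6,q7} | {q0,q1,q4,q5,q8,q9}.
Refine {q0,q1,q4,q5,q8,q9} on symbol x: members go to different blocks, giving {q0,q1,q4,q9} and {q5,q8}.
No further refinement is possible. Final partition (3 blocks): {q2,q3,q6,q7} | {q0,q1,q4,q9} | {q5,q8}.
q8 and q2 end up in different blocks, so they are distinguishable. For instance, the string 'ε' is accepted from only q2.

No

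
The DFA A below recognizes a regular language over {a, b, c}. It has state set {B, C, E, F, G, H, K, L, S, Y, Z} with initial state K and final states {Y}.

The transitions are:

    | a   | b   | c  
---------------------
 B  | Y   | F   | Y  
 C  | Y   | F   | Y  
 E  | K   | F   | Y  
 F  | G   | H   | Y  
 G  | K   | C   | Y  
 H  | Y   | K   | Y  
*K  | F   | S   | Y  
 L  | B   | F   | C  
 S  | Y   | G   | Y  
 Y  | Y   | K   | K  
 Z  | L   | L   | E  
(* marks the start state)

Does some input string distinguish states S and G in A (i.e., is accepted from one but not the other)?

Yes

States {B,E,L,Z} cannot be reached from the start state, so discard them.
P0 = {Y} | {C,F,G,H,K,S}.
Split {C,F,G,H,K,S} by δ(·,a) → {C,H,S} and {F,G,K}.
No further refinement is possible. Final partition (3 blocks): {Y} | {C,H,S} | {F,G,K}.
S and G end up in different blocks, so they are distinguishable. For instance, the string 'a' is accepted from only S.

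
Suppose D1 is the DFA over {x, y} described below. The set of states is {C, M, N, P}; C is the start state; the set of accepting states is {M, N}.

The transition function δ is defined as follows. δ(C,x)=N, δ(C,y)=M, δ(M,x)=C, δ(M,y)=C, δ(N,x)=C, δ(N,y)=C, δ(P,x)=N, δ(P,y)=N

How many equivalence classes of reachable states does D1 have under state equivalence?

Reachable states from the start: {C,M,N}. Unreachable: {P} — drop them.
Initial partition by acceptance: {M,N} | {C}.
Stable partition: {M,N} | {C} — 2 equivalence classes.

2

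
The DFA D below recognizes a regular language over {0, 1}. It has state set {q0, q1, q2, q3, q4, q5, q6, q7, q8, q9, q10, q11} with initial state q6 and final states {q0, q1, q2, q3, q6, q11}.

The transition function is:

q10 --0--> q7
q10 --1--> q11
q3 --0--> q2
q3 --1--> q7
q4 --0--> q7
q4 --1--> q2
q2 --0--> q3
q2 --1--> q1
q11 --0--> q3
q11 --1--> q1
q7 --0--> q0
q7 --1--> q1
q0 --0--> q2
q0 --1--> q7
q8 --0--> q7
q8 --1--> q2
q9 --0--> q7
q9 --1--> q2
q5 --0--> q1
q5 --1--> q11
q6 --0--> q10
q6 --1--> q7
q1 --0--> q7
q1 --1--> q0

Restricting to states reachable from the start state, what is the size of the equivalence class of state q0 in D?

Reachable states from the start: {q0,q1,q2,q3,q6,q7,q10,q11}. Unreachable: {q4,q5,q8,q9} — drop them.
Initial partition by acceptance: {q0,q1,q2,q3,q6,q11} | {q7,q10}.
Split {q0,q1,q2,q3,q6,q11} by δ(·,0) → {q0,q2,q3,q11} and {q1,q6}.
On input 1, block {q0,q2,q3,q11} splits into {q0,q3} and {q2,q11}.
Refine {q7,q10} on symbol 0: members go to different blocks, giving {q7} and {q10}.
Split {q1,q6} by δ(·,0) → {q1} and {q6}.
No further refinement is possible. Final partition (6 blocks): {q0,q3} | {q7} | {q1} | {q2,q11} | {q10} | {q6}.
State q0 belongs to the block {q0,q3}, which has 2 states.

2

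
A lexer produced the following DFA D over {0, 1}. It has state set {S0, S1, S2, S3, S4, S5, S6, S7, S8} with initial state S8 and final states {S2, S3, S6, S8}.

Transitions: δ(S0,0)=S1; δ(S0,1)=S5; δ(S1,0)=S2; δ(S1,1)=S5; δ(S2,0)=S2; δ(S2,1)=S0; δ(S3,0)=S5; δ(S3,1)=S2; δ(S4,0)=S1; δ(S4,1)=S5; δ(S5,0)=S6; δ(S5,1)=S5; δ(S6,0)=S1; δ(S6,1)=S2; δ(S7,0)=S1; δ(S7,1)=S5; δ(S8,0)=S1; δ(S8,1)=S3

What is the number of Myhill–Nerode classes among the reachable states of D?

7

First remove the unreachable states {S4,S7}; 7 states remain.
Start with accepting vs non-accepting: {S2,S3,S6,S8} | {S0,S1,S5}.
Refine {S2,S3,S6,S8} on symbol 0: members go to different blocks, giving {S3,S6,S8} and {S2}.
Refine {S3,S6,S8} on symbol 1: members go to different blocks, giving {S3,S6} and {S8}.
Split {S0,S1,S5} by δ(·,0) → {S0} and {S1} and {S5}.
On input 0, block {S3,S6} splits into {S3} and {S6}.
No further refinement is possible. Final partition (7 blocks): {S3} | {S0} | {S2} | {S8} | {S1} | {S5} | {S6}.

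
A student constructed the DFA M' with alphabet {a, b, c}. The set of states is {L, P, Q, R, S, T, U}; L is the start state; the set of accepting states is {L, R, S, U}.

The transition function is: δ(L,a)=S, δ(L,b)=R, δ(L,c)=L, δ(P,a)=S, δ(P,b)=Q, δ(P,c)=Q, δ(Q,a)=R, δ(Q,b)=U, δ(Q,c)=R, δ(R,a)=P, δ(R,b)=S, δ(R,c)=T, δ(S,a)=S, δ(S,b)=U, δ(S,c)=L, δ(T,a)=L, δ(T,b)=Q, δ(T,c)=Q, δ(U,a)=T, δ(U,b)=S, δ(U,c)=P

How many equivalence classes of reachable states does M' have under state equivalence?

Every state is reachable, so we keep all 7.
P0 = {L,R,S,U} | {P,Q,T}.
Refine {L,R,S,U} on symbol a: members go to different blocks, giving {L,S} and {R,U}.
Refine {P,Q,T} on symbol a: members go to different blocks, giving {P,T} and {Q}.
The partition is now stable with 4 blocks: {L,S} | {P,T} | {R,U} | {Q}.

4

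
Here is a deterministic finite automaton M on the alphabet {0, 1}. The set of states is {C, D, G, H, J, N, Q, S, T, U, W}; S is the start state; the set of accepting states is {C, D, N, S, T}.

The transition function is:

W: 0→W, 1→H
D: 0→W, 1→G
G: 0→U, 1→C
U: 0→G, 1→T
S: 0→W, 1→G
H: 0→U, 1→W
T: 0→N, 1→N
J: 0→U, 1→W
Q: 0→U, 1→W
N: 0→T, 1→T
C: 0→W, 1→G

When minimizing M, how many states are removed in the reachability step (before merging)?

No path from S leads to D, J, Q; the other 8 states are all reachable.

3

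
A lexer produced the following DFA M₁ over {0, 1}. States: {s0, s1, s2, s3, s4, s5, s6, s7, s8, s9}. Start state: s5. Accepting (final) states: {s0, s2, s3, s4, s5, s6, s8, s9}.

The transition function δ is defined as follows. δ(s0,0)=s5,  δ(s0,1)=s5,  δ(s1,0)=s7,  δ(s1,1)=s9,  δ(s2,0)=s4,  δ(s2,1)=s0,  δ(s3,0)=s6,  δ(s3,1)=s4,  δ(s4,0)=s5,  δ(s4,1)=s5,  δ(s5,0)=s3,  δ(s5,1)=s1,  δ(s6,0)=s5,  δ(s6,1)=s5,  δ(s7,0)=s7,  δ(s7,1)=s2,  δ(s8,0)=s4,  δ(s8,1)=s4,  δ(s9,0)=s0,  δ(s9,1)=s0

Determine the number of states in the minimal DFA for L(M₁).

4

Reachable states from the start: {s0,s1,s2,s3,s4,s5,s6,s7,s9}. Unreachable: {s8} — drop them.
Initial partition by acceptance: {s0,s2,s3,s4,s5,s6,s9} | {s1,s7}.
Split {s0,s2,s3,s4,s5,s6,s9} by δ(·,1) → {s0,s2,s3,s4,s6,s9} and {s5}.
Refine {s0,s2,s3,s4,s6,s9} on symbol 0: members go to different blocks, giving {s0,s4,s6} and {s2,s3,s9}.
The partition is now stable with 4 blocks: {s0,s4,s6} | {s1,s7} | {s5} | {s2,s3,s9}.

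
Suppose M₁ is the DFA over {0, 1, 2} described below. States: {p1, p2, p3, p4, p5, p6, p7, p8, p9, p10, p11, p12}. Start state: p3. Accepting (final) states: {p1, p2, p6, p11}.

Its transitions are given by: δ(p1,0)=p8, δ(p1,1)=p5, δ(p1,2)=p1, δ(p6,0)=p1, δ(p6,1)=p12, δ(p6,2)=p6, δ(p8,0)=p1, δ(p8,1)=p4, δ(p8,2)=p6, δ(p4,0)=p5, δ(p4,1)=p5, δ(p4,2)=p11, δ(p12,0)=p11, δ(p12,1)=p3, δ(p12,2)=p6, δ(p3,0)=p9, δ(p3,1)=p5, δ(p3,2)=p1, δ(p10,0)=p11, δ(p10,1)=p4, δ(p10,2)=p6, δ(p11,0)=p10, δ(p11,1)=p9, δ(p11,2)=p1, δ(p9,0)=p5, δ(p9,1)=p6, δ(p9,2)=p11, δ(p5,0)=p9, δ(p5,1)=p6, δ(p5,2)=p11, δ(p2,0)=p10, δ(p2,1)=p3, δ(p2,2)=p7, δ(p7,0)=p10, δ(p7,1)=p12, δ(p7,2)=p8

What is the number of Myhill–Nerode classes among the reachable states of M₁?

5

Reachable states from the start: {p1,p3,p4,p5,p6,p8,p9,p10,p11,p12}. Unreachable: {p2,p7} — drop them.
P0 = {p1,p6,p11} | {p3,p4,p5,p8,p9,p10,p12}.
Split {p1,p6,p11} by δ(·,0) → {p1,p11} and {p6}.
Refine {p3,p4,p5,p8,p9,p10,p12} on symbol 0: members go to different blocks, giving {p3,p4,p5,p9} and {p8,p10,p12}.
On input 1, block {p3,p4,p5,p9} splits into {p3,p4} and {p5,p9}.
The partition is now stable with 5 blocks: {p1,p11} | {p3,p4} | {p6} | {p8,p10,p12} | {p5,p9}.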